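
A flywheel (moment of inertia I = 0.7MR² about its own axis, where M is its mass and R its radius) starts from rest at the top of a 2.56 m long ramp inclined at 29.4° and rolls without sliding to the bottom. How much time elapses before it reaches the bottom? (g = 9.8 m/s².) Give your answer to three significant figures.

t ≈ 1.35 s

The moment of inertia is 0.7MR², giving k ≡ I/(MR²) = 0.7.
Newton's second law down the slope: Mg sinθ − f = Ma. The torque equation fR = Iα (with α = a/R) gives f = kMa.
Hence a = g sinθ/(1+k) = 9.8×sin29.4°/1.7 = 2.83 m/s².
Starting from rest, L = ½at², so t = √(2L/a) = √(2×2.56/2.83) ≈ 1.35 s.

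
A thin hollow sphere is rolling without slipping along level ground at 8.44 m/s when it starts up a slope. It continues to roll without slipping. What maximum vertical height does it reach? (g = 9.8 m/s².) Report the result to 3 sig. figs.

h ≈ 6.06 m

Here I = (2/3)MR², so the shape factor k = I/(MR²) = 2/3.
Since it rolls without slipping, ω = v/R and KE = ½Mv² + ½Iω² = ½(1+k)Mv² = (5/6)Mv².
At the top the kinetic energy is zero, so (5/6)Mv₀² = Mgh.
Thus h = (1+k)v₀²/(2g) = 1.667 × 8.44² / (2 × 9.8) ≈ 6.06 m.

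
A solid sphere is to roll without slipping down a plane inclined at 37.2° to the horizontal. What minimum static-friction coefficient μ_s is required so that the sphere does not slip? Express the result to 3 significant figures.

The moment of inertia is (2/5)MR², giving k ≡ I/(MR²) = 0.4.
Along the incline Mg sinθ − f = Ma, and torque about the center fR = Iα = kMR²(a/R) gives f = kMa.
These give a = g sinθ/(1+k) and the required friction f = kMg sinθ/(1+k).
With N = Mg cosθ, the no-slip condition f ≤ μN gives μ_min = f/N = k tanθ/(1+k).
μ_min = 0.4 × tan37.2° / 1.4 ≈ 0.217.

μ_min ≈ 0.217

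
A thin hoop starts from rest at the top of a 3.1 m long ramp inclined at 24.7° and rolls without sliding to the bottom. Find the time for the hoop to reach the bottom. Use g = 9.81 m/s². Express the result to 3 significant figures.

For this body I = MR², i.e. k = I/(MR²) = 1.
Along the incline Mg sinθ − f = Ma, and torque about the center fR = Iα = kMR²(a/R) gives f = kMa.
Hence a = g sinθ/(1+k) = 9.81×sin24.7°/2 = 2.05 m/s².
Starting from rest, L = ½at², so t = √(2L/a) = √(2×3.1/2.05) ≈ 1.74 s.

t ≈ 1.74 s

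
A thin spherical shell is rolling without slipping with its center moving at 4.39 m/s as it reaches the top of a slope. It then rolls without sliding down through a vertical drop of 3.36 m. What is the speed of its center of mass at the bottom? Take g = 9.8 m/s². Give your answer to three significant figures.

Here I = (2/3)MR², so the shape factor k = I/(MR²) = 2/3.
Since it rolls without slipping, ω = v/R and KE = ½Mv² + ½Iω² = ½(1+k)Mv² = (5/6)Mv².
Energy conservation: (5/6)Mv₀² + Mgh = (5/6)Mv², so v² = v₀² + 2gh/(1+k).
v = √(4.39² + 2×9.8×3.36/1.667) = √58.79 ≈ 7.67 m/s.

v ≈ 7.67 m/s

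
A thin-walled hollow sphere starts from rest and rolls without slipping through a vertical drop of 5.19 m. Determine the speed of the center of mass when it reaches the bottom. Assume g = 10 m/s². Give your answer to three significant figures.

With I = (2/3)MR², the ratio k = I/(MR²) is 2/3.
Since it rolls without slipping, ω = v/R and KE = ½Mv² + ½Iω² = ½(1+k)Mv² = (5/6)Mv².
Setting Mgh = (5/6)Mv² gives v = √(2gh/(1+k)) = √(2·10·5.19/1.667) ≈ 7.89 m/s.

v ≈ 7.89 m/s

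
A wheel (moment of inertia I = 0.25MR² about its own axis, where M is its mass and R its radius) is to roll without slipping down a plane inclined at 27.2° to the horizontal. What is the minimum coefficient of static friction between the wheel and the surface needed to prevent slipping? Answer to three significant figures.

μ_min ≈ 0.103

The moment of inertia is 0.25MR², giving k ≡ I/(MR²) = 0.25.
Along the incline Mg sinθ − f = Ma, and torque about the center fR = Iα = kMR²(a/R) gives f = kMa.
These give a = g sinθ/(1+k) and the required friction f = kMg sinθ/(1+k).
With N = Mg cosθ, the no-slip condition f ≤ μN gives μ_min = f/N = k tanθ/(1+k).
μ_min = 0.25 × tan27.2° / 1.25 ≈ 0.103.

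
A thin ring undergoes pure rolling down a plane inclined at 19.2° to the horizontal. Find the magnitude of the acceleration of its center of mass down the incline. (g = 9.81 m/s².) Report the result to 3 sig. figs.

The moment of inertia is MR², giving k ≡ I/(MR²) = 1.
Along the incline Mg sinθ − f = Ma, and torque about the center fR = Iα = kMR²(a/R) gives f = kMa.
Eliminating f: Mg sinθ = (1+k)Ma, so a = g sinθ/(1+k) = 9.81 × sin19.2° / 2 ≈ 1.61 m/s².

a ≈ 1.61 m/s²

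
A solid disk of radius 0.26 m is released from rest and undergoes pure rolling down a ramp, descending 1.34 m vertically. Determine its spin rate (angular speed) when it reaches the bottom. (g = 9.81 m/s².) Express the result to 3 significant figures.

The moment of inertia is (1/2)MR², giving k ≡ I/(MR²) = 0.5.
The rolling condition ω = v/R makes the rotational term ½I(v/R)² = ½kMv², so KE_total = ½(1+k)Mv² = (3/4)Mv².
Energy conservation Mgh = ½(1+k)Mv² gives v = √(2gh/(1+k)) = √(2 × 9.81 × 1.34 / 1.5) = 4.187 m/s.
The angular speed follows from ω = v/R = 4.187/0.26 ≈ 16.1 rad/s.

ω ≈ 16.1 rad/s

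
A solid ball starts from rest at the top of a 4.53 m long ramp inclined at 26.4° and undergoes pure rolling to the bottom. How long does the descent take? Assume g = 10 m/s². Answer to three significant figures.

t ≈ 1.69 s

Here I = (2/5)MR², so the shape factor k = I/(MR²) = 0.4.
Along the incline Mg sinθ − f = Ma, and torque about the center fR = Iα = kMR²(a/R) gives f = kMa.
Hence a = g sinθ/(1+k) = 10×sin26.4°/1.4 = 3.176 m/s².
Starting from rest, L = ½at², so t = √(2L/a) = √(2×4.53/3.176) ≈ 1.69 s.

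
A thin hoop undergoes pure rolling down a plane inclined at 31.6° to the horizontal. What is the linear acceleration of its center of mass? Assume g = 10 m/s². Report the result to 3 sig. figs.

The moment of inertia is MR², giving k ≡ I/(MR²) = 1.
Newton's second law down the slope: Mg sinθ − f = Ma. The torque equation fR = Iα (with α = a/R) gives f = kMa.
Eliminating f: Mg sinθ = (1+k)Ma, so a = g sinθ/(1+k) = 10 × sin31.6° / 2 ≈ 2.62 m/s².

a ≈ 2.62 m/s²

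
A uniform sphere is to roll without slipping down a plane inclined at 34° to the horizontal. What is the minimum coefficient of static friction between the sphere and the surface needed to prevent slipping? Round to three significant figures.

Here I = (2/5)MR², so the shape factor k = I/(MR²) = 0.4.
Along the incline Mg sinθ − f = Ma, and torque about the center fR = Iα = kMR²(a/R) gives f = kMa.
These give a = g sinθ/(1+k) and the required friction f = kMg sinθ/(1+k).
The normal force is N = Mg cosθ, so μ_min = f/N = k tanθ/(1+k).
μ_min = 0.4 × tan34° / 1.4 ≈ 0.193.

μ_min ≈ 0.193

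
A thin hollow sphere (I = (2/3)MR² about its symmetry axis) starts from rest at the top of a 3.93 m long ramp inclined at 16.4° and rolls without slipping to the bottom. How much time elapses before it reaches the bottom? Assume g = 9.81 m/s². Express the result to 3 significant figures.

t ≈ 2.17 s

The moment of inertia is (2/3)MR², giving k ≡ I/(MR²) = 2/3.
Along the incline Mg sinθ − f = Ma, and torque about the center fR = Iα = kMR²(a/R) gives f = kMa.
Hence a = g sinθ/(1+k) = 9.81×sin16.4°/1.667 = 1.662 m/s².
With constant a from rest, t = √(2L/a) = √(2·3.93/1.662) ≈ 2.17 s.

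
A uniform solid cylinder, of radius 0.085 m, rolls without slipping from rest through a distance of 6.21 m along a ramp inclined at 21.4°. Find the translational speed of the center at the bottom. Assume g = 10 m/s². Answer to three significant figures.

Here I = (1/2)MR², so the shape factor k = I/(MR²) = 0.5.
Pure rolling means v = ωR; then KE = ½Mv² + ½I(v/R)² = ½(1+k)Mv² = (3/4)Mv².
The vertical drop is h = L sinθ = 6.21 × sin21.4° = 2.266 m.
Setting Mgh = (3/4)Mv² gives v = √(2gh/(1+k)) = √(2·10·2.266/1.5) ≈ 5.50 m/s.

v ≈ 5.50 m/s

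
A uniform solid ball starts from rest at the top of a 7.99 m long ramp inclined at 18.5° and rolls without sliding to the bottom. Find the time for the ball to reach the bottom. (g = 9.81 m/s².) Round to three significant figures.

The moment of inertia is (2/5)MR², giving k ≡ I/(MR²) = 0.4.
Translational: Mg sinθ − f = Ma. Rotational about the CM: fR = Iα = kMRa, so f = kMa.
Hence a = g sinθ/(1+k) = 9.81×sin18.5°/1.4 = 2.223 m/s².
Starting from rest, L = ½at², so t = √(2L/a) = √(2×7.99/2.223) ≈ 2.68 s.

t ≈ 2.68 s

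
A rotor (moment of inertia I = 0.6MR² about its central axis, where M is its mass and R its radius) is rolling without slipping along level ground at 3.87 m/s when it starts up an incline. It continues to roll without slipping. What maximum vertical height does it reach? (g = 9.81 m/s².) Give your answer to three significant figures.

h ≈ 1.22 m

Here I = 0.6MR², so the shape factor k = I/(MR²) = 0.6.
Since it rolls without slipping, ω = v/R and KE = ½Mv² + ½Iω² = ½(1+k)Mv² = (4/5)Mv².
At the top the kinetic energy is zero, so (4/5)Mv₀² = Mgh.
Thus h = (1+k)v₀²/(2g) = 1.6 × 3.87² / (2 × 9.81) ≈ 1.22 m.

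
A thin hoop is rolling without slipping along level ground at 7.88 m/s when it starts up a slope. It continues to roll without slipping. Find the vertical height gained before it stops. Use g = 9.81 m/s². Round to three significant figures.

The moment of inertia is MR², giving k ≡ I/(MR²) = 1.
The rolling condition ω = v/R makes the rotational term ½I(v/R)² = ½kMv², so KE_total = ½(1+k)Mv² = Mv².
At the top the kinetic energy is zero, so Mv₀² = Mgh.
Thus h = (1+k)v₀²/(2g) = 2 × 7.88² / (2 × 9.81) ≈ 6.33 m.

h ≈ 6.33 m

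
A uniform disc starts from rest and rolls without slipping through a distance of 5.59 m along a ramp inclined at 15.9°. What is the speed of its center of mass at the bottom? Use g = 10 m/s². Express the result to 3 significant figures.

For this body I = (1/2)MR², i.e. k = I/(MR²) = 0.5.
Since it rolls without slipping, ω = v/R and KE = ½Mv² + ½Iω² = ½(1+k)Mv² = (3/4)Mv².
The vertical drop is h = L sinθ = 5.59 × sin15.9° = 1.531 m.
Energy conservation: Mgh = (3/4)Mv², so v = √(2gh/(1+k)) = √(2 × 10 × 1.531 / 1.5) ≈ 4.52 m/s.

v ≈ 4.52 m/s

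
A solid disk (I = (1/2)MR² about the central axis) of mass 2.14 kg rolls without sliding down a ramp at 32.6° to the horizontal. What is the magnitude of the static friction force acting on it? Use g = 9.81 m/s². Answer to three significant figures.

f ≈ 3.77 N

Here I = (1/2)MR², so the shape factor k = I/(MR²) = 0.5.
Newton's second law down the slope: Mg sinθ − f = Ma. The torque equation fR = Iα (with α = a/R) gives f = kMa.
Combining, a = g sinθ/(1+k) and f = kMa = kMg sinθ/(1+k).
f = 0.5 × 2.14 × 9.81 × sin32.6° / 1.5 ≈ 3.77 N.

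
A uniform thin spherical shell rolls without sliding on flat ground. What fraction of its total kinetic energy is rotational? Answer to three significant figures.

Here I = (2/3)MR², so the shape factor k = I/(MR²) = 2/3.
Since ω = v/R, the translational part is ½Mv² and the rotational part is ½I(v/R)² = ½kMv²; the total is ½(1+k)Mv².
The rotational fraction is therefore k/(1+k) = (2/3)/1.667 ≈ 0.400.

fraction ≈ 0.400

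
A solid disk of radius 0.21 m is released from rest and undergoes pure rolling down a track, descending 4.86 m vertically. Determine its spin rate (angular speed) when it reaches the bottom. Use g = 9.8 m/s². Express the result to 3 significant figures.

Here I = (1/2)MR², so the shape factor k = I/(MR²) = 0.5.
Pure rolling means v = ωR; then KE = ½Mv² + ½I(v/R)² = ½(1+k)Mv² = (3/4)Mv².
Energy conservation Mgh = ½(1+k)Mv² gives v = √(2gh/(1+k)) = √(2 × 9.8 × 4.86 / 1.5) = 7.969 m/s.
Then ω = v/R = 7.969 / 0.21 ≈ 37.9 rad/s.

ω ≈ 37.9 rad/s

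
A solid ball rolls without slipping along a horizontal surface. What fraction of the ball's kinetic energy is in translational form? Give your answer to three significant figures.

fraction ≈ 0.714

For this body I = (2/5)MR², i.e. k = I/(MR²) = 0.4.
Since ω = v/R, the translational part is ½Mv² and the rotational part is ½I(v/R)² = ½kMv²; the total is ½(1+k)Mv².
The translational fraction is therefore 1/(1+k) = 1/1.4 ≈ 0.714.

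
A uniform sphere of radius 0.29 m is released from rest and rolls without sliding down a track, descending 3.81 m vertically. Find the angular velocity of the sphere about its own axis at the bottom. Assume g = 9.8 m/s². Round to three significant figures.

Here I = (2/5)MR², so the shape factor k = I/(MR²) = 0.4.
The rolling condition ω = v/R makes the rotational term ½I(v/R)² = ½kMv², so KE_total = ½(1+k)Mv² = (7/10)Mv².
Energy conservation Mgh = ½(1+k)Mv² gives v = √(2gh/(1+k)) = √(2 × 9.8 × 3.81 / 1.4) = 7.303 m/s.
Then ω = v/R = 7.303 / 0.29 ≈ 25.2 rad/s.

ω ≈ 25.2 rad/s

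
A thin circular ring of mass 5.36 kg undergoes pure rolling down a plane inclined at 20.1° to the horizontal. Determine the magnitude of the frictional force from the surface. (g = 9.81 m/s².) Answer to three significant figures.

The moment of inertia is MR², giving k ≡ I/(MR²) = 1.
Along the incline Mg sinθ − f = Ma, and torque about the center fR = Iα = kMR²(a/R) gives f = kMa.
Combining, a = g sinθ/(1+k) and f = kMa = kMg sinθ/(1+k).
f = 1 × 5.36 × 9.81 × sin20.1° / 2 ≈ 9.04 N.

f ≈ 9.04 N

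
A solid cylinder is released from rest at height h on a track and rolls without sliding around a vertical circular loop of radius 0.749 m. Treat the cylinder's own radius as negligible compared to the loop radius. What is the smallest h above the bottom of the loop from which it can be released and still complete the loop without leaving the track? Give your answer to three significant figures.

The moment of inertia is (1/2)MR², giving k ≡ I/(MR²) = 0.5.
At the top of the loop, the minimum-contact condition is Mg = Mv_top²/r, so v_top² = gr.
With ω = v/R, the kinetic energy at speed v is ½(1+k)Mv² = (3/4)Mv².
Energy conservation from release (height h) to the top (height 2r): Mgh = Mg(2r) + (3/4)M·gr.
Thus h_min = 2r + (1+k)r/2 = r(2 + 1.5/2) = 0.749 × 2.75 ≈ 2.06 m.

h_min ≈ 2.06 m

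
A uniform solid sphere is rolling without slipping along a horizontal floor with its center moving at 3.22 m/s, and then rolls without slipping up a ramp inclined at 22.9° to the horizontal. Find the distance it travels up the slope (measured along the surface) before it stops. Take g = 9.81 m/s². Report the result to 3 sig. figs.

With I = (2/5)MR², the ratio k = I/(MR²) is 0.4.
Since it rolls without slipping, ω = v/R and KE = ½Mv² + ½Iω² = ½(1+k)Mv² = (7/10)Mv².
Setting this equal to Mgh gives the vertical rise h = (1+k)v₀²/(2g) = 1.4×3.22²/(2×9.81) = 0.7398 m.
The distance along the slope is d = h/sinθ = 0.7398/sin22.9° ≈ 1.90 m.

d ≈ 1.90 m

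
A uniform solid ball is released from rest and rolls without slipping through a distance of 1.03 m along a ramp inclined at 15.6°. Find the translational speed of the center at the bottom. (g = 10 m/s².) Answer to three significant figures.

Here I = (2/5)MR², so the shape factor k = I/(MR²) = 0.4.
Since it rolls without slipping, ω = v/R and KE = ½Mv² + ½Iω² = ½(1+k)Mv² = (7/10)Mv².
The vertical drop is h = L sinθ = 1.03 × sin15.6° = 0.277 m.
Energy conservation: Mgh = (7/10)Mv², so v = √(2gh/(1+k)) = √(2 × 10 × 0.277 / 1.4) ≈ 1.99 m/s.

v ≈ 1.99 m/s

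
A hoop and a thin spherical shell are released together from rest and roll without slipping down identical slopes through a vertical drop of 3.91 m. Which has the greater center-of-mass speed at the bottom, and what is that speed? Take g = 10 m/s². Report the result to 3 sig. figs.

For rolling without slipping, Mgh = ½(1+k)Mv² where k = I/(MR²), so v = √(2gh/(1+k)).
Hoop: k = 1, giving v = √(2×10×3.91/2) = 6.253 m/s.
Thin spherical shell: k = 2/3, giving v = √(2×10×3.91/1.667) = 6.85 m/s.
The smaller k wins: the thin spherical shell, at ≈ 6.85 m/s.

the thin spherical shell, at v ≈ 6.85 m/s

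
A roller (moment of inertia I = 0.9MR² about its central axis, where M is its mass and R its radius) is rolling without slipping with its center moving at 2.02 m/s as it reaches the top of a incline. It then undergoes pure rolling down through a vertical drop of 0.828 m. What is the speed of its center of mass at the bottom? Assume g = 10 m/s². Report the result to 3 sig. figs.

Here I = 0.9MR², so the shape factor k = I/(MR²) = 0.9.
The rolling condition ω = v/R makes the rotational term ½I(v/R)² = ½kMv², so KE_total = ½(1+k)Mv² = (19/20)Mv².
Energy conservation: (19/20)Mv₀² + Mgh = (19/20)Mv², so v² = v₀² + 2gh/(1+k).
v = √(2.02² + 2×10×0.828/1.9) = √12.8 ≈ 3.58 m/s.

v ≈ 3.58 m/s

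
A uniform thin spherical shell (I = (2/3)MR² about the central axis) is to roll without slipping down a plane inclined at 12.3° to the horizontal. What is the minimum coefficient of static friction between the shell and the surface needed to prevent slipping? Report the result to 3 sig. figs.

For this body I = (2/3)MR², i.e. k = I/(MR²) = 2/3.
Along the incline Mg sinθ − f = Ma, and torque about the center fR = Iα = kMR²(a/R) gives f = kMa.
These give a = g sinθ/(1+k) and the required friction f = kMg sinθ/(1+k).
The normal force is N = Mg cosθ, so μ_min = f/N = k tanθ/(1+k).
μ_min = (2/3) × tan12.3° / 1.667 ≈ 0.0872.

μ_min ≈ 0.0872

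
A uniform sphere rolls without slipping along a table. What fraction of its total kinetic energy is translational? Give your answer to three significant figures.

Here I = (2/5)MR², so the shape factor k = I/(MR²) = 0.4.
Since ω = v/R, the translational part is ½Mv² and the rotational part is ½I(v/R)² = ½kMv²; the total is ½(1+k)Mv².
The translational fraction is therefore 1/(1+k) = 1/1.4 ≈ 0.714.

fraction ≈ 0.714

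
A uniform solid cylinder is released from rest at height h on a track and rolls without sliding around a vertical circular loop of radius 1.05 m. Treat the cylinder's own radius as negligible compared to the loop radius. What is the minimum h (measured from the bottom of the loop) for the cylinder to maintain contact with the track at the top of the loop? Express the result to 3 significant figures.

With I = (1/2)MR², the ratio k = I/(MR²) is 0.5.
At the top of the loop, the minimum-contact condition is Mg = Mv_top²/r, so v_top² = gr.
With ω = v/R, the kinetic energy at speed v is ½(1+k)Mv² = (3/4)Mv².
Energy conservation from release (height h) to the top (height 2r): Mgh = Mg(2r) + (3/4)M·gr.
Thus h_min = 2r + (1+k)r/2 = r(2 + 1.5/2) = 1.05 × 2.75 ≈ 2.89 m.

h_min ≈ 2.89 m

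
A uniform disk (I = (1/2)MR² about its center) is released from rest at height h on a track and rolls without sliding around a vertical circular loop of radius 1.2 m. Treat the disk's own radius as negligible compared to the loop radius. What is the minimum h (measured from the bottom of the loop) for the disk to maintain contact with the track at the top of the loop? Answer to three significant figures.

h_min ≈ 3.30 m

The moment of inertia is (1/2)MR², giving k ≡ I/(MR²) = 0.5.
At the top, contact is just lost when gravity alone supplies the centripetal force: Mg = Mv_top²/r, i.e. v_top² = gr.
With ω = v/R, the kinetic energy at speed v is ½(1+k)Mv² = (3/4)Mv².
Energy conservation from release (height h) to the top (height 2r): Mgh = Mg(2r) + (3/4)M·gr.
Thus h_min = 2r + (1+k)r/2 = r(2 + 1.5/2) = 1.2 × 2.75 ≈ 3.30 m.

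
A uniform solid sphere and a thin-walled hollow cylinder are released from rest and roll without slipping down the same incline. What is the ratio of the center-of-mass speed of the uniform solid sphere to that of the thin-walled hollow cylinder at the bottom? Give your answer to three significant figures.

v_ratio ≈ 1.20

Each satisfies Mgh = ½(1+k)Mv² with k = I/(MR²), so v ∝ 1/√(1+k).
For the uniform solid sphere k = 0.4; for the thin-walled hollow cylinder k = 1.
v₁/v₂ = √((1+k₂)/(1+k₁)) = √(2/1.4) ≈ 1.20.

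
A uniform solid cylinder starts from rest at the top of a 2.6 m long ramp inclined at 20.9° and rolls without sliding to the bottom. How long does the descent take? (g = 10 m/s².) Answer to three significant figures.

With I = (1/2)MR², the ratio k = I/(MR²) is 0.5.
Translational: Mg sinθ − f = Ma. Rotational about the CM: fR = Iα = kMRa, so f = kMa.
Hence a = g sinθ/(1+k) = 10×sin20.9°/1.5 = 2.378 m/s².
With constant a from rest, t = √(2L/a) = √(2·2.6/2.378) ≈ 1.48 s.

t ≈ 1.48 s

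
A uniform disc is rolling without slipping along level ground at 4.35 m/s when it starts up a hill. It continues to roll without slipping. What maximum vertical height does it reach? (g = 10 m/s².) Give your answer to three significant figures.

For this body I = (1/2)MR², i.e. k = I/(MR²) = 0.5.
The rolling condition ω = v/R makes the rotational term ½I(v/R)² = ½kMv², so KE_total = ½(1+k)Mv² = (3/4)Mv².
At the top the kinetic energy is zero, so (3/4)Mv₀² = Mgh.
Thus h = (1+k)v₀²/(2g) = 1.5 × 4.35² / (2 × 10) ≈ 1.42 m.

h ≈ 1.42 m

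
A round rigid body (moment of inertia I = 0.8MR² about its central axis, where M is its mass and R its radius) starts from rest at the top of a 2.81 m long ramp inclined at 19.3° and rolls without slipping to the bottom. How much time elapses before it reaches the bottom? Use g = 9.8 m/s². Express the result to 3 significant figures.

The moment of inertia is 0.8MR², giving k ≡ I/(MR²) = 0.8.
Translational: Mg sinθ − f = Ma. Rotational about the CM: fR = Iα = kMRa, so f = kMa.
Hence a = g sinθ/(1+k) = 9.8×sin19.3°/1.8 = 1.799 m/s².
Starting from rest, L = ½at², so t = √(2L/a) = √(2×2.81/1.799) ≈ 1.77 s.

t ≈ 1.77 s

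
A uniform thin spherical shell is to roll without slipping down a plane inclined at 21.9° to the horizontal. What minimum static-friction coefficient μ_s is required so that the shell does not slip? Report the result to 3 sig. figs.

μ_min ≈ 0.161

With I = (2/3)MR², the ratio k = I/(MR²) is 2/3.
Newton's second law down the slope: Mg sinθ − f = Ma. The torque equation fR = Iα (with α = a/R) gives f = kMa.
These give a = g sinθ/(1+k) and the required friction f = kMg sinθ/(1+k).
With N = Mg cosθ, the no-slip condition f ≤ μN gives μ_min = f/N = k tanθ/(1+k).
μ_min = (2/3) × tan21.9° / 1.667 ≈ 0.161.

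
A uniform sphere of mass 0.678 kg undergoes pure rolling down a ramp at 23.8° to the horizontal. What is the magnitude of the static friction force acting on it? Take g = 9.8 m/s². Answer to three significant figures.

The moment of inertia is (2/5)MR², giving k ≡ I/(MR²) = 0.4.
Translational: Mg sinθ − f = Ma. Rotational about the CM: fR = Iα = kMRa, so f = kMa.
Combining, a = g sinθ/(1+k) and f = kMa = kMg sinθ/(1+k).
f = 0.4 × 0.678 × 9.8 × sin23.8° / 1.4 ≈ 0.766 N.

f ≈ 0.766 N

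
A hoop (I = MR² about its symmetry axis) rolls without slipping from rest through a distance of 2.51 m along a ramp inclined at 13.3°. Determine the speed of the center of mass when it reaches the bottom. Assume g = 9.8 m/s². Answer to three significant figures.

v ≈ 2.38 m/s

Here I = MR², so the shape factor k = I/(MR²) = 1.
Rolling without slipping gives ω = v/R, so the total kinetic energy is ½Mv² + ½Iω² = ½(1+k)Mv² = Mv².
The vertical drop is h = L sinθ = 2.51 × sin13.3° = 0.5774 m.
Energy conservation: Mgh = Mv², so v = √(2gh/(1+k)) = √(2 × 9.8 × 0.5774 / 2) ≈ 2.38 m/s.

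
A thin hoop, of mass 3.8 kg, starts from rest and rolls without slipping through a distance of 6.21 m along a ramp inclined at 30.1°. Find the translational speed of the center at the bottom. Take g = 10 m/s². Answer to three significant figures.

For this body I = MR², i.e. k = I/(MR²) = 1.
The rolling condition ω = v/R makes the rotational term ½I(v/R)² = ½kMv², so KE_total = ½(1+k)Mv² = Mv².
The vertical drop is h = L sinθ = 6.21 × sin30.1° = 3.114 m.
Energy conservation: Mgh = Mv², so v = √(2gh/(1+k)) = √(2 × 10 × 3.114 / 2) ≈ 5.58 m/s.

v ≈ 5.58 m/s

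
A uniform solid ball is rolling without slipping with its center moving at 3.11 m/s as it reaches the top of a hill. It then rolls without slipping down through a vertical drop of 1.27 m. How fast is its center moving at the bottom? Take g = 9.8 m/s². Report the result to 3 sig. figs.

The moment of inertia is (2/5)MR², giving k ≡ I/(MR²) = 0.4.
Pure rolling means v = ωR; then KE = ½Mv² + ½I(v/R)² = ½(1+k)Mv² = (7/10)Mv².
Conserving energy between top and bottom: (7/10)Mv² = (7/10)Mv₀² + Mgh, hence v² = v₀² + 2gh/(1+k).
v = √(3.11² + 2×9.8×1.27/1.4) = √27.45 ≈ 5.24 m/s.

v ≈ 5.24 m/s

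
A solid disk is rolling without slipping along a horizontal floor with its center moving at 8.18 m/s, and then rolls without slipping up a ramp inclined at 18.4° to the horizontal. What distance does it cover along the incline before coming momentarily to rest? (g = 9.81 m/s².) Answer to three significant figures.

With I = (1/2)MR², the ratio k = I/(MR²) is 0.5.
Since it rolls without slipping, ω = v/R and KE = ½Mv² + ½Iω² = ½(1+k)Mv² = (3/4)Mv².
Setting this equal to Mgh gives the vertical rise h = (1+k)v₀²/(2g) = 1.5×8.18²/(2×9.81) = 5.116 m.
Along the incline, d = h/sinθ = 5.116/sin18.4° ≈ 16.2 m.

d ≈ 16.2 m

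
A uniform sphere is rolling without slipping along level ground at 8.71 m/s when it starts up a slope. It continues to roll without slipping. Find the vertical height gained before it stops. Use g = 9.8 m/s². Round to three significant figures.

h ≈ 5.42 m

For this body I = (2/5)MR², i.e. k = I/(MR²) = 0.4.
Rolling without slipping gives ω = v/R, so the total kinetic energy is ½Mv² + ½Iω² = ½(1+k)Mv² = (7/10)Mv².
At the top the kinetic energy is zero, so (7/10)Mv₀² = Mgh.
Thus h = (1+k)v₀²/(2g) = 1.4 × 8.71² / (2 × 9.8) ≈ 5.42 m.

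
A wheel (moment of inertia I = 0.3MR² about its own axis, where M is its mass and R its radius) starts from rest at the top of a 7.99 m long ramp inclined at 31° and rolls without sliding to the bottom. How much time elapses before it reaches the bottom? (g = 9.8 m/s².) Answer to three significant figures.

t ≈ 2.03 s

The moment of inertia is 0.3MR², giving k ≡ I/(MR²) = 0.3.
Along the incline Mg sinθ − f = Ma, and torque about the center fR = Iα = kMR²(a/R) gives f = kMa.
Hence a = g sinθ/(1+k) = 9.8×sin31°/1.3 = 3.883 m/s².
With constant a from rest, t = √(2L/a) = √(2·7.99/3.883) ≈ 2.03 s.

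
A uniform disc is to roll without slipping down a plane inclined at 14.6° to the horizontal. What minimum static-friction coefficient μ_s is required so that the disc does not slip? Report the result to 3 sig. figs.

The moment of inertia is (1/2)MR², giving k ≡ I/(MR²) = 0.5.
Newton's second law down the slope: Mg sinθ − f = Ma. The torque equation fR = Iα (with α = a/R) gives f = kMa.
These give a = g sinθ/(1+k) and the required friction f = kMg sinθ/(1+k).
With N = Mg cosθ, the no-slip condition f ≤ μN gives μ_min = f/N = k tanθ/(1+k).
μ_min = 0.5 × tan14.6° / 1.5 ≈ 0.0868.

μ_min ≈ 0.0868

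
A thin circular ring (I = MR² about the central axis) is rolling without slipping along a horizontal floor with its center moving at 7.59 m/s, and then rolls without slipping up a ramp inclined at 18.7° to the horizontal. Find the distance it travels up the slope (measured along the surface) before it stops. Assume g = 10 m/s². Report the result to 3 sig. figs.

d ≈ 18.0 m

For this body I = MR², i.e. k = I/(MR²) = 1.
Since it rolls without slipping, ω = v/R and KE = ½Mv² + ½Iω² = ½(1+k)Mv² = Mv².
Setting this equal to Mgh gives the vertical rise h = (1+k)v₀²/(2g) = 2×7.59²/(2×10) = 5.761 m.
The distance along the slope is d = h/sinθ = 5.761/sin18.7° ≈ 18.0 m.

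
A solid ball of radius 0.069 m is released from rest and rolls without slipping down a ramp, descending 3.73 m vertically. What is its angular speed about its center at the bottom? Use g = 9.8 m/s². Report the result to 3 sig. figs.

For this body I = (2/5)MR², i.e. k = I/(MR²) = 0.4.
Since it rolls without slipping, ω = v/R and KE = ½Mv² + ½Iω² = ½(1+k)Mv² = (7/10)Mv².
Energy conservation Mgh = ½(1+k)Mv² gives v = √(2gh/(1+k)) = √(2 × 9.8 × 3.73 / 1.4) = 7.226 m/s.
The angular speed follows from ω = v/R = 7.226/0.069 ≈ 105 rad/s.

ω ≈ 105 rad/s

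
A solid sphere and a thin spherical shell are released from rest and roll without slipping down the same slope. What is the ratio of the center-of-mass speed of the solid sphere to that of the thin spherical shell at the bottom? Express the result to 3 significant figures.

v_ratio ≈ 1.09

Each satisfies Mgh = ½(1+k)Mv² with k = I/(MR²), so v ∝ 1/√(1+k).
For the solid sphere k = 0.4; for the thin spherical shell k = 2/3.
v₁/v₂ = √((1+k₂)/(1+k₁)) = √(1.667/1.4) ≈ 1.09.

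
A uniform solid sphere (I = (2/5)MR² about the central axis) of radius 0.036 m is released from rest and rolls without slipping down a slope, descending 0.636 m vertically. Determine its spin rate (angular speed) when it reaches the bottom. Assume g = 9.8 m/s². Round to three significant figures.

The moment of inertia is (2/5)MR², giving k ≡ I/(MR²) = 0.4.
Rolling without slipping gives ω = v/R, so the total kinetic energy is ½Mv² + ½Iω² = ½(1+k)Mv² = (7/10)Mv².
Energy conservation Mgh = ½(1+k)Mv² gives v = √(2gh/(1+k)) = √(2 × 9.8 × 0.636 / 1.4) = 2.984 m/s.
Then ω = v/R = 2.984 / 0.036 ≈ 82.9 rad/s.

ω ≈ 82.9 rad/s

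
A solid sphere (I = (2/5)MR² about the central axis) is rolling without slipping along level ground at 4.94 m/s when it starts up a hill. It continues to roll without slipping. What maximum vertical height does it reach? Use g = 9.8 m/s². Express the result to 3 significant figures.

Here I = (2/5)MR², so the shape factor k = I/(MR²) = 0.4.
The rolling condition ω = v/R makes the rotational term ½I(v/R)² = ½kMv², so KE_total = ½(1+k)Mv² = (7/10)Mv².
All of this converts to potential energy at the highest point: (7/10)Mv₀² = Mgh.
Thus h = (1+k)v₀²/(2g) = 1.4 × 4.94² / (2 × 9.8) ≈ 1.74 m.

h ≈ 1.74 m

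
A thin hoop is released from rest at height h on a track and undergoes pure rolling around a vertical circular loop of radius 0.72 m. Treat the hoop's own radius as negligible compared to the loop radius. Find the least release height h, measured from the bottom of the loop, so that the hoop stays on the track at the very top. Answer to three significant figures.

h_min ≈ 2.16 m

With I = MR², the ratio k = I/(MR²) is 1.
At the top, contact is just lost when gravity alone supplies the centripetal force: Mg = Mv_top²/r, i.e. v_top² = gr.
With ω = v/R, the kinetic energy at speed v is ½(1+k)Mv² = Mv².
Energy conservation from release (height h) to the top (height 2r): Mgh = Mg(2r) + M·gr.
Thus h_min = 2r + (1+k)r/2 = r(2 + 2/2) = 0.72 × 3 ≈ 2.16 m.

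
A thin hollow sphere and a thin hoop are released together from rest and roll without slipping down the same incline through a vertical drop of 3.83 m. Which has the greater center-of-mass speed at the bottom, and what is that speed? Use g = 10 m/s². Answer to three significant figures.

For rolling without slipping, Mgh = ½(1+k)Mv² where k = I/(MR²), so v = √(2gh/(1+k)).
Thin hollow sphere: k = 2/3, giving v = √(2×10×3.83/1.667) = 6.779 m/s.
Thin hoop: k = 1, giving v = √(2×10×3.83/2) = 6.189 m/s.
The smaller k wins: the thin hollow sphere, at ≈ 6.78 m/s.

the thin hollow sphere, at v ≈ 6.78 m/s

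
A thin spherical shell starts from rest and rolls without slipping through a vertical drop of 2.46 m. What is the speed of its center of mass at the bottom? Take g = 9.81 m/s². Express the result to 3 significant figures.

The moment of inertia is (2/3)MR², giving k ≡ I/(MR²) = 2/3.
The rolling condition ω = v/R makes the rotational term ½I(v/R)² = ½kMv², so KE_total = ½(1+k)Mv² = (5/6)Mv².
Setting Mgh = (5/6)Mv² gives v = √(2gh/(1+k)) = √(2·9.81·2.46/1.667) ≈ 5.38 m/s.

v ≈ 5.38 m/s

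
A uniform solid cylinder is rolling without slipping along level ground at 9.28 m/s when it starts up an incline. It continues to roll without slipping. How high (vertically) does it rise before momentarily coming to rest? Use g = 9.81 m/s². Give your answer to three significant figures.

The moment of inertia is (1/2)MR², giving k ≡ I/(MR²) = 0.5.
Pure rolling means v = ωR; then KE = ½Mv² + ½I(v/R)² = ½(1+k)Mv² = (3/4)Mv².
All of this converts to potential energy at the highest point: (3/4)Mv₀² = Mgh.
Thus h = (1+k)v₀²/(2g) = 1.5 × 9.28² / (2 × 9.81) ≈ 6.58 m.

h ≈ 6.58 m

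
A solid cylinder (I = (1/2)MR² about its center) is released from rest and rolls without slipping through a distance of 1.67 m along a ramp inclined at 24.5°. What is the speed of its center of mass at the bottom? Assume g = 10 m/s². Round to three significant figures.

v ≈ 3.04 m/s

With I = (1/2)MR², the ratio k = I/(MR²) is 0.5.
The rolling condition ω = v/R makes the rotational term ½I(v/R)² = ½kMv², so KE_total = ½(1+k)Mv² = (3/4)Mv².
The vertical drop is h = L sinθ = 1.67 × sin24.5° = 0.6925 m.
Setting Mgh = (3/4)Mv² gives v = √(2gh/(1+k)) = √(2·10·0.6925/1.5) ≈ 3.04 m/s.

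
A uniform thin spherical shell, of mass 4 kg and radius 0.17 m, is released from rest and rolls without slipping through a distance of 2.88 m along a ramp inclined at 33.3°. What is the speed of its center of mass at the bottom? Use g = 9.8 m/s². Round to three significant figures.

v ≈ 4.31 m/s

With I = (2/3)MR², the ratio k = I/(MR²) is 2/3.
Since it rolls without slipping, ω = v/R and KE = ½Mv² + ½Iω² = ½(1+k)Mv² = (5/6)Mv².
The vertical drop is h = L sinθ = 2.88 × sin33.3° = 1.581 m.
Setting Mgh = (5/6)Mv² gives v = √(2gh/(1+k)) = √(2·9.8·1.581/1.667) ≈ 4.31 m/s.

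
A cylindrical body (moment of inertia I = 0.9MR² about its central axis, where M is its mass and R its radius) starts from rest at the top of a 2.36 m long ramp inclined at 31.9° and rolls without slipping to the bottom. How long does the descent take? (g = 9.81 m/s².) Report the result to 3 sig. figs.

t ≈ 1.32 s

For this body I = 0.9MR², i.e. k = I/(MR²) = 0.9.
Translational: Mg sinθ − f = Ma. Rotational about the CM: fR = Iα = kMRa, so f = kMa.
Hence a = g sinθ/(1+k) = 9.81×sin31.9°/1.9 = 2.728 m/s².
Starting from rest, L = ½at², so t = √(2L/a) = √(2×2.36/2.728) ≈ 1.32 s.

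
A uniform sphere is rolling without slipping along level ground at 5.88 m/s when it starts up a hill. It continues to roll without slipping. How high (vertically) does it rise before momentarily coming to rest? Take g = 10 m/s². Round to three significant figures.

h ≈ 2.42 m

Here I = (2/5)MR², so the shape factor k = I/(MR²) = 0.4.
Pure rolling means v = ωR; then KE = ½Mv² + ½I(v/R)² = ½(1+k)Mv² = (7/10)Mv².
All of this converts to potential energy at the highest point: (7/10)Mv₀² = Mgh.
Thus h = (1+k)v₀²/(2g) = 1.4 × 5.88² / (2 × 10) ≈ 2.42 m.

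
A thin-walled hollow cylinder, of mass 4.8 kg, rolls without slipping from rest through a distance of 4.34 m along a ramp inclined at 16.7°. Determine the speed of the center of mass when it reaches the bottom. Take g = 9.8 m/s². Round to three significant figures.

v ≈ 3.50 m/s

Here I = MR², so the shape factor k = I/(MR²) = 1.
Rolling without slipping gives ω = v/R, so the total kinetic energy is ½Mv² + ½Iω² = ½(1+k)Mv² = Mv².
The vertical drop is h = L sinθ = 4.34 × sin16.7° = 1.247 m.
Energy conservation: Mgh = Mv², so v = √(2gh/(1+k)) = √(2 × 9.8 × 1.247 / 2) ≈ 3.50 m/s.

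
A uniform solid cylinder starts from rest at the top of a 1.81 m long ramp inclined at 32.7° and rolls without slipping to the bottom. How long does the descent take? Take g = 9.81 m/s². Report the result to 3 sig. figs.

t ≈ 1.01 s

Here I = (1/2)MR², so the shape factor k = I/(MR²) = 0.5.
Along the incline Mg sinθ − f = Ma, and torque about the center fR = Iα = kMR²(a/R) gives f = kMa.
Hence a = g sinθ/(1+k) = 9.81×sin32.7°/1.5 = 3.533 m/s².
With constant a from rest, t = √(2L/a) = √(2·1.81/3.533) ≈ 1.01 s.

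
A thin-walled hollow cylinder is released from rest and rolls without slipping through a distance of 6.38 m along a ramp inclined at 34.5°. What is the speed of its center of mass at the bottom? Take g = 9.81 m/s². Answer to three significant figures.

Here I = MR², so the shape factor k = I/(MR²) = 1.
The rolling condition ω = v/R makes the rotational term ½I(v/R)² = ½kMv², so KE_total = ½(1+k)Mv² = Mv².
The vertical drop is h = L sinθ = 6.38 × sin34.5° = 3.614 m.
Energy conservation: Mgh = Mv², so v = √(2gh/(1+k)) = √(2 × 9.81 × 3.614 / 2) ≈ 5.95 m/s.

v ≈ 5.95 m/s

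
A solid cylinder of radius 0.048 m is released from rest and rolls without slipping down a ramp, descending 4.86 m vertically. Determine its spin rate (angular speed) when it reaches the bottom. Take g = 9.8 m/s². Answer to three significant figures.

ω ≈ 166 rad/s

Here I = (1/2)MR², so the shape factor k = I/(MR²) = 0.5.
Rolling without slipping gives ω = v/R, so the total kinetic energy is ½Mv² + ½Iω² = ½(1+k)Mv² = (3/4)Mv².
Energy conservation Mgh = ½(1+k)Mv² gives v = √(2gh/(1+k)) = √(2 × 9.8 × 4.86 / 1.5) = 7.969 m/s.
Then ω = v/R = 7.969 / 0.048 ≈ 166 rad/s.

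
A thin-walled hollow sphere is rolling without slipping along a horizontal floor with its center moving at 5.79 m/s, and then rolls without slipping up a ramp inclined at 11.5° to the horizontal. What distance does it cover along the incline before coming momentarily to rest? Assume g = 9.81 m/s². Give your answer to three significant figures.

d ≈ 14.3 m

Here I = (2/3)MR², so the shape factor k = I/(MR²) = 2/3.
Rolling without slipping gives ω = v/R, so the total kinetic energy is ½Mv² + ½Iω² = ½(1+k)Mv² = (5/6)Mv².
Setting this equal to Mgh gives the vertical rise h = (1+k)v₀²/(2g) = 1.667×5.79²/(2×9.81) = 2.848 m.
Along the incline, d = h/sinθ = 2.848/sin11.5° ≈ 14.3 m.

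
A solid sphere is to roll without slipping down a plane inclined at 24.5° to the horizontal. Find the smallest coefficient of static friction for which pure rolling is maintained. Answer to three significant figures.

For this body I = (2/5)MR², i.e. k = I/(MR²) = 0.4.
Translational: Mg sinθ − f = Ma. Rotational about the CM: fR = Iα = kMRa, so f = kMa.
These give a = g sinθ/(1+k) and the required friction f = kMg sinθ/(1+k).
With N = Mg cosθ, the no-slip condition f ≤ μN gives μ_min = f/N = k tanθ/(1+k).
μ_min = 0.4 × tan24.5° / 1.4 ≈ 0.130.

μ_min ≈ 0.130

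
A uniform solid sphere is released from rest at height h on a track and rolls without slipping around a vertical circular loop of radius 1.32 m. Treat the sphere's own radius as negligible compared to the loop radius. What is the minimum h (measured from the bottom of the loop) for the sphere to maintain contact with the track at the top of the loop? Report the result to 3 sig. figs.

h_min ≈ 3.56 m

For this body I = (2/5)MR², i.e. k = I/(MR²) = 0.4.
At the top, contact is just lost when gravity alone supplies the centripetal force: Mg = Mv_top²/r, i.e. v_top² = gr.
With ω = v/R, the kinetic energy at speed v is ½(1+k)Mv² = (7/10)Mv².
Energy conservation from release (height h) to the top (height 2r): Mgh = Mg(2r) + (7/10)M·gr.
Thus h_min = 2r + (1+k)r/2 = r(2 + 1.4/2) = 1.32 × 2.7 ≈ 3.56 m.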